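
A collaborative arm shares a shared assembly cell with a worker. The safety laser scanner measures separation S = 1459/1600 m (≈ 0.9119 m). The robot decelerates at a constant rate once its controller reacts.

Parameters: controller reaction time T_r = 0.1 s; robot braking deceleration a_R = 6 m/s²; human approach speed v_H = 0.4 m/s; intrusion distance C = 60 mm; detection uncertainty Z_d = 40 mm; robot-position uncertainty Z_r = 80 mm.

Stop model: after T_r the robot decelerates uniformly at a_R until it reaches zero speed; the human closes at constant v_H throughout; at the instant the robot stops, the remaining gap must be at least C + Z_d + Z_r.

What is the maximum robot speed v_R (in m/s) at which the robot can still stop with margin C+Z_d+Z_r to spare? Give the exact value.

collect terms ⇒ (1/12)·v_R² + (1/6)·v_R + (-1107/1600) = 0
  disc = (1/6)² − 4·(1/12)·(-1107/1600) = 3721/14400 ; √disc = 61/120
  v_R = (−(1/6) + 61/120) / (2·(1/12)) = 41/20 m/s
check:
stop time T_s = (41/20)/6 = 0.3417 s
robot covers v_R·T_r = 2.0500·0.1000 = 0.2050 m before braking
robot covers 2.0500·0.3417 − ½·6.0000·0.3417² = 0.3502 m while stopping
human over T_r+T_s: 0.4000·(0.1000+0.3417) = 0.1767 m
residual clearance needed = 0.0600+0.0400+0.0800 = 0.1800 m
sum ≈ 0.2050+0.3502+0.1767+0.1800 ≈ 0.9119 m = S ✓

v_R_max = 41/20 m/s = 2.0500 m/s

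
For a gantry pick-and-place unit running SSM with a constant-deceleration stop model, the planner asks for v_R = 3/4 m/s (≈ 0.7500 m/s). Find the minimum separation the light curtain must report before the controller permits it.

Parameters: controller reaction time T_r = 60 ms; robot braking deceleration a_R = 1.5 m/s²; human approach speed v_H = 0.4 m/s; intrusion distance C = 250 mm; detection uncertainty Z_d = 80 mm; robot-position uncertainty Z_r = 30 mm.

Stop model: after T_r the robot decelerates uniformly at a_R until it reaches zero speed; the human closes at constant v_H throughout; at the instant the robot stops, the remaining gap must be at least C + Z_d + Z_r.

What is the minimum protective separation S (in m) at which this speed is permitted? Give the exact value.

T_s = v_R/a_R = (3/4)/(3/2) = 0.5000 s
reaction-phase robot travel = 0.7500·0.0600 = 0.0450 m
braking distance = 0.7500²/(2·1.5000) = 0.1875 m
human over T_r+T_s: 0.4000·(0.0600+0.5000) = 0.2240 m
C+Z_d+Z_r = 0.2500+0.0800+0.0300 = 0.3600 m
S_min ≈ 0.0450+0.1875+0.2240+0.3600  ⇒  S_min = 1633/2000 m

S_min = 1633/2000 m = 0.8165 m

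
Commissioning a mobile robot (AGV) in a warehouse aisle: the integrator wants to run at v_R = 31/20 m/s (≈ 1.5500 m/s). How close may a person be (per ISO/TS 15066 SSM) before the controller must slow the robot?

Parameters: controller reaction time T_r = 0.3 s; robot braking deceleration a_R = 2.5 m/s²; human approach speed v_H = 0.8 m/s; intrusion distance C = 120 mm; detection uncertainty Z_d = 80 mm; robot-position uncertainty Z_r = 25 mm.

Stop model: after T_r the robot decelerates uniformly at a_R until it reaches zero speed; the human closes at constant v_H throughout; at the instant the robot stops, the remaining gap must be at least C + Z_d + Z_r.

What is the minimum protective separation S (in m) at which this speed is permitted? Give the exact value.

stop time T_s = (31/20)/(5/2) = 0.6200 s
robot covers v_R·T_r = 1.5500·0.3000 = 0.4650 m before braking
braking distance = 1.5500²/(2·2.5000) = 0.4805 m
person approaches 0.8000·(0.3000+0.6200) = 0.7360 m
margins: 0.1200+0.0800+0.0250 = 0.2250 m
S_min ≈ 0.4650+0.4805+0.7360+0.2250  ⇒  S_min = 3813/2000 m

S_min = 3813/2000 m = 1.9065 m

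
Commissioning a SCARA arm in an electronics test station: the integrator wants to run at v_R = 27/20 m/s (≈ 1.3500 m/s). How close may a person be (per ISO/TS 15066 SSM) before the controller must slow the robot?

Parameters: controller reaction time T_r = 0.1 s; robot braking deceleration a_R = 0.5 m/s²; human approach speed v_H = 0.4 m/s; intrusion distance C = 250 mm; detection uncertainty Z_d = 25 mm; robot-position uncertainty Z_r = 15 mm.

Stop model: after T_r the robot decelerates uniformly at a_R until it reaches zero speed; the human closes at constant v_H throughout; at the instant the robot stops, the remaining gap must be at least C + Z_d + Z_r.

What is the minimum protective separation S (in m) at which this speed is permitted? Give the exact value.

T_s = v_R/a_R = (27/20)/(1/2) = 2.7000 s
reaction-phase robot travel = 1.3500·0.1000 = 0.1350 m
robot covers 1.3500·2.7000 − ½·0.5000·2.7000² = 1.8225 m while stopping
human closes 0.4000·2.8000 = 1.1200 m
margins: 0.2500+0.0250+0.0150 = 0.2900 m
S_min ≈ 0.1350+1.8225+1.1200+0.2900  ⇒  S_min = 1347/400 m

S_min = 1347/400 m = 3.3675 m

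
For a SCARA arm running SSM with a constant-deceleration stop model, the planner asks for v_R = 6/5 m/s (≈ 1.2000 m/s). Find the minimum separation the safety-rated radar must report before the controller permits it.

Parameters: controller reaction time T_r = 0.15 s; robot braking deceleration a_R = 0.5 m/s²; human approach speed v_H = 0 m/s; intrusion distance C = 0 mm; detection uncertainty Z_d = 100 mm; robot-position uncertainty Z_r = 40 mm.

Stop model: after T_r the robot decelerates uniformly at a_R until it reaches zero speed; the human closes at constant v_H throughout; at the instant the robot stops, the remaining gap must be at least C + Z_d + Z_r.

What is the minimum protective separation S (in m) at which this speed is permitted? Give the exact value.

S_min = 44/25 m = 1.7600 m

stop time T_s = (6/5)/(1/2) = 2.4000 s
robot covers v_R·T_r = 1.2000·0.1500 = 0.1800 m before braking
robot under decel: 1.2000²/(2·0.5000) = 1.4400 m
person approaches 0.0000·(0.1500+2.4000) = 0.0000 m
margins: 0.0000+0.1000+0.0400 = 0.1400 m
S_min ≈ 0.1800+1.4400+0.0000+0.1400  ⇒  S_min = 44/25 m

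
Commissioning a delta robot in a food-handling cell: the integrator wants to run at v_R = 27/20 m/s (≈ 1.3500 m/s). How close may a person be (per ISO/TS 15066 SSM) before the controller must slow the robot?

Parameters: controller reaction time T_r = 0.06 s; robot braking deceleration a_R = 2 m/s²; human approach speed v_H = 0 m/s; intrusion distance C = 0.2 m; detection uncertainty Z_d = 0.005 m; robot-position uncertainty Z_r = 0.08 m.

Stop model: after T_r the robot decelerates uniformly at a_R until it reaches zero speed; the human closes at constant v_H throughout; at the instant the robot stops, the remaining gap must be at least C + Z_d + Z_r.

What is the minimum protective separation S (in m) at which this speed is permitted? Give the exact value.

stop time T_s = (27/20)/2 = 0.6750 s
reaction-phase robot travel = 1.3500·0.0600 = 0.0810 m
robot under decel: 1.3500²/(2·2.0000) = 0.4556 m
human over T_r+T_s: 0.0000·(0.0600+0.6750) = 0.0000 m
C+Z_d+Z_r = 0.2000+0.0050+0.0800 = 0.2850 m
S_min ≈ 0.0810+0.4556+0.0000+0.2850  ⇒  S_min = 6573/8000 m

S_min = 6573/8000 m = 0.8216 m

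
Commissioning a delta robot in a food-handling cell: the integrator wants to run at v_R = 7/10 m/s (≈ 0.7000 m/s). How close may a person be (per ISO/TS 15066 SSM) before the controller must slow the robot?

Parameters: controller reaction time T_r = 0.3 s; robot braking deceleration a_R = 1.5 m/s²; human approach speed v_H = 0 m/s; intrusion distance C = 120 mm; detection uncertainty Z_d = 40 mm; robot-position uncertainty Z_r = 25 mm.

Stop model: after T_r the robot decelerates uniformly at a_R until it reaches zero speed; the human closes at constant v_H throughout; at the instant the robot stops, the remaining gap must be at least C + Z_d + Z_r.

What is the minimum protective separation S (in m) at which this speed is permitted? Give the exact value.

S_min = 67/120 m = 0.5583 m

T_s = v_R/a_R = (7/10)/(3/2) = 0.4667 s
robot covers v_R·T_r = 0.7000·0.3000 = 0.2100 m before braking
robot under decel: 0.7000²/(2·1.5000) = 0.1633 m
human over T_r+T_s: 0.0000·(0.3000+0.4667) = 0.0000 m
residual clearance needed = 0.1200+0.0400+0.0250 = 0.1850 m
S_min ≈ 0.2100+0.1633+0.0000+0.1850  ⇒  S_min = 67/120 m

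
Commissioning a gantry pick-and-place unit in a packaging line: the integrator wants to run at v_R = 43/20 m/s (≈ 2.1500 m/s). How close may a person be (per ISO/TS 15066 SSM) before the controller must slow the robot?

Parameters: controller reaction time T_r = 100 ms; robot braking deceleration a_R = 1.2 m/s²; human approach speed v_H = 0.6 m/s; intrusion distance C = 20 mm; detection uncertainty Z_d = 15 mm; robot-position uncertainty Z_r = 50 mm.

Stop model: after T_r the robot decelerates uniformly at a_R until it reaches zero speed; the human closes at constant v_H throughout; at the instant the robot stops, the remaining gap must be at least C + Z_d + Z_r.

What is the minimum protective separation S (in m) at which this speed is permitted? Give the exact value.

S_min = 16133/4800 m = 3.3610 m

stop time T_s = (43/20)/(6/5) = 1.7917 s
robot covers v_R·T_r = 2.1500·0.1000 = 0.2150 m before braking
robot covers 2.1500·1.7917 − ½·1.2000·1.7917² = 1.9260 m while stopping
human over T_r+T_s: 0.6000·(0.1000+1.7917) = 1.1350 m
residual clearance needed = 0.0200+0.0150+0.0500 = 0.0850 m
S_min ≈ 0.2150+1.9260+1.1350+0.0850  ⇒  S_min = 16133/4800 m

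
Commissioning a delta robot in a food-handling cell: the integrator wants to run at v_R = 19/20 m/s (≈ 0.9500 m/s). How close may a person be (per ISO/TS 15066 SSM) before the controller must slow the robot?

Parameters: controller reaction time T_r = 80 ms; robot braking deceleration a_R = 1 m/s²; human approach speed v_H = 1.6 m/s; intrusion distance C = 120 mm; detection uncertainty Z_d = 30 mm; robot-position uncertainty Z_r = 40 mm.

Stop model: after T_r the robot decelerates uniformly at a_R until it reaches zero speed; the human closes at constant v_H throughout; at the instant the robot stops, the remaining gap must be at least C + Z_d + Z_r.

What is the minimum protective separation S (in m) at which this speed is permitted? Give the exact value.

stop time T_s = (19/20)/1 = 0.9500 s
robot covers v_R·T_r = 0.9500·0.0800 = 0.0760 m before braking
robot covers 0.9500·0.9500 − ½·1.0000·0.9500² = 0.4512 m while stopping
human closes 1.6000·1.0300 = 1.6480 m
C+Z_d+Z_r = 0.1200+0.0300+0.0400 = 0.1900 m
S_min ≈ 0.0760+0.4512+1.6480+0.1900  ⇒  S_min = 9461/4000 m

S_min = 9461/4000 m = 2.3653 m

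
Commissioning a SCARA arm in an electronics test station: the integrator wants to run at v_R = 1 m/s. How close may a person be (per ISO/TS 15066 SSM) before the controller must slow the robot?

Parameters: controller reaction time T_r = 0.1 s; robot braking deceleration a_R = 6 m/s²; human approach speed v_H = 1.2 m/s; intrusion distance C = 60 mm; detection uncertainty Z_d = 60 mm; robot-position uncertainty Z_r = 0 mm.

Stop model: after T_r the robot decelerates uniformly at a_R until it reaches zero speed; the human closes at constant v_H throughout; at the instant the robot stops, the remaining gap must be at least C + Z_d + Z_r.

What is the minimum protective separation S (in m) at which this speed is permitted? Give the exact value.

T_s = v_R/a_R = 1/6 = 0.1667 s
robot in T_r: 1.0000·0.1000 = 0.1000 m
robot under decel: 1.0000²/(2·6.0000) = 0.0833 m
human closes 1.2000·0.2667 = 0.3200 m
margins: 0.0600+0.0600+0.0000 = 0.1200 m
S_min ≈ 0.1000+0.0833+0.3200+0.1200  ⇒  S_min = 187/300 m

S_min = 187/300 m = 0.6233 m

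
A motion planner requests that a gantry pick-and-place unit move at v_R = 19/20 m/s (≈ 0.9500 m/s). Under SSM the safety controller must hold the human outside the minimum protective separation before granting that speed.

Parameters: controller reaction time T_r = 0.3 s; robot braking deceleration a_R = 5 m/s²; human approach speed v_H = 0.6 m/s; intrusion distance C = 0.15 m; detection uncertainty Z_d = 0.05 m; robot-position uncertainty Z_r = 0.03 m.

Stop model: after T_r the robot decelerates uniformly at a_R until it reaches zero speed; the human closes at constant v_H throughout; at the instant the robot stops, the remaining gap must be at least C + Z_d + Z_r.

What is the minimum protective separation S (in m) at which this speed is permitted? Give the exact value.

S_min = 3597/4000 m = 0.8992 m

stop time T_s = (19/20)/5 = 0.1900 s
robot covers v_R·T_r = 0.9500·0.3000 = 0.2850 m before braking
braking distance = 0.9500²/(2·5.0000) = 0.0902 m
human over T_r+T_s: 0.6000·(0.3000+0.1900) = 0.2940 m
residual clearance needed = 0.1500+0.0500+0.0300 = 0.2300 m
S_min ≈ 0.2850+0.0902+0.2940+0.2300  ⇒  S_min = 3597/4000 m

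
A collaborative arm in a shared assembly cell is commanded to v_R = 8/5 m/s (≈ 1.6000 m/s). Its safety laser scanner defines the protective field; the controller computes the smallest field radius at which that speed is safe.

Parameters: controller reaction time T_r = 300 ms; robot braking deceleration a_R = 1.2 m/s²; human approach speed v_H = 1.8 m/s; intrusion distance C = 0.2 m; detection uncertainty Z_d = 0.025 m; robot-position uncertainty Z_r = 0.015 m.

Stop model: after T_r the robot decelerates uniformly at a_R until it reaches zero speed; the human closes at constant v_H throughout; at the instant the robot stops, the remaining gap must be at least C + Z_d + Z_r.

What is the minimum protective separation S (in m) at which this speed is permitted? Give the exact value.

S_min = 709/150 m = 4.7267 m

T_s = v_R/a_R = (8/5)/(6/5) = 1.3333 s
robot covers v_R·T_r = 1.6000·0.3000 = 0.4800 m before braking
robot under decel: 1.6000²/(2·1.2000) = 1.0667 m
human over T_r+T_s: 1.8000·(0.3000+1.3333) = 2.9400 m
C+Z_d+Z_r = 0.2000+0.0250+0.0150 = 0.2400 m
S_min ≈ 0.4800+1.0667+2.9400+0.2400  ⇒  S_min = 709/150 m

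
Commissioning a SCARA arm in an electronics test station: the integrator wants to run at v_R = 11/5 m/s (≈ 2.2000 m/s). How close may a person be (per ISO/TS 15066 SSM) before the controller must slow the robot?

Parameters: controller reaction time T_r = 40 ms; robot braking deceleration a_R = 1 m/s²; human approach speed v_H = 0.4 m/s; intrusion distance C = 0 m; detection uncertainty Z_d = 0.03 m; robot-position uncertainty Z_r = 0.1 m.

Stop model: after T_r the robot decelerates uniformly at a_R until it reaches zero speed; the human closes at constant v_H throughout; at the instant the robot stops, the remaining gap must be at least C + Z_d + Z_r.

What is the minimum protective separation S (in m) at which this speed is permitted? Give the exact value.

stop time T_s = (11/5)/1 = 2.2000 s
robot in T_r: 2.2000·0.0400 = 0.0880 m
robot under decel: 2.2000²/(2·1.0000) = 2.4200 m
human closes 0.4000·2.2400 = 0.8960 m
residual clearance needed = 0.0000+0.0300+0.1000 = 0.1300 m
S_min ≈ 0.0880+2.4200+0.8960+0.1300  ⇒  S_min = 1767/500 m

S_min = 1767/500 m = 3.5340 m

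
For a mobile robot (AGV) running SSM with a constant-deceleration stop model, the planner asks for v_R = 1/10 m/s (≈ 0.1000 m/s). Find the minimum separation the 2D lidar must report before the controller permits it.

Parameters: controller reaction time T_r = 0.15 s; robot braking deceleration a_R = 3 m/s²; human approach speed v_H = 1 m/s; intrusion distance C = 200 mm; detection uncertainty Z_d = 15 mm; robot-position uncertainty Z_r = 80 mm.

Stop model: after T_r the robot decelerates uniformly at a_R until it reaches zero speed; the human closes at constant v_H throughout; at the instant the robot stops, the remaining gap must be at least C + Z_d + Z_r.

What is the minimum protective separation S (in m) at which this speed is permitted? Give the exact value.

S_min = 99/200 m = 0.4950 m

T_s = v_R/a_R = (1/10)/3 = 0.0333 s
robot covers v_R·T_r = 0.1000·0.1500 = 0.0150 m before braking
braking distance = 0.1000²/(2·3.0000) = 0.0017 m
person approaches 1.0000·(0.1500+0.0333) = 0.1833 m
margins: 0.2000+0.0150+0.0800 = 0.2950 m
S_min ≈ 0.0150+0.0017+0.1833+0.2950  ⇒  S_min = 99/200 m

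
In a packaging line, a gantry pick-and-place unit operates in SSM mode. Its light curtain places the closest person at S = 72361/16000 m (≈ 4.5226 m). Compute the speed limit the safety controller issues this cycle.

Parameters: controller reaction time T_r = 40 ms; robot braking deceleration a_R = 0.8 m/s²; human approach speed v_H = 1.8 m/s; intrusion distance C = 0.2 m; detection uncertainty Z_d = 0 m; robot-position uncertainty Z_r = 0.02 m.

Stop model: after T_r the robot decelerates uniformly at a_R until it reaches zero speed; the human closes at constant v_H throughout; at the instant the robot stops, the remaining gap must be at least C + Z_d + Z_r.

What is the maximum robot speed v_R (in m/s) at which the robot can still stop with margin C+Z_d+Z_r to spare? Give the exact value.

at the boundary: (5/8)·v² + (229/100)·v + (-67689/16000) = 0
  disc = (229/100)² − 4·(5/8)·(-67689/16000) = 2531281/160000 ; √disc = 1591/400
  v_R = (−(229/100) + 1591/400) / (2·(5/8)) = 27/20 m/s
check:
braking lasts T_s = (27/20)/(4/5) = 1.6875 s
robot in T_r: 1.3500·0.0400 = 0.0540 m
robot covers 1.3500·1.6875 − ½·0.8000·1.6875² = 1.1391 m while stopping
human over T_r+T_s: 1.8000·(0.0400+1.6875) = 3.1095 m
residual clearance needed = 0.2000+0.0000+0.0200 = 0.2200 m
sum ≈ 0.0540+1.1391+3.1095+0.2200 ≈ 4.5226 m = S ✓

v_R_max = 27/20 m/s = 1.3500 m/s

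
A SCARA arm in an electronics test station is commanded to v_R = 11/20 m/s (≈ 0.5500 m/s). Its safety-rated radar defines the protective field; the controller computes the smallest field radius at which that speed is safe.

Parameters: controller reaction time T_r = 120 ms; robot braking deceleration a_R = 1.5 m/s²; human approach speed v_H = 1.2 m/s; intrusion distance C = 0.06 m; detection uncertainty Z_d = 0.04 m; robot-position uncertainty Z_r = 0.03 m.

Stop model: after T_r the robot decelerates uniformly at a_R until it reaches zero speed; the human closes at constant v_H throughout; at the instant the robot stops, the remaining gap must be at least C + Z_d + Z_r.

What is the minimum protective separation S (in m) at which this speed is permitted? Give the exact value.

stop time T_s = (11/20)/(3/2) = 0.3667 s
reaction-phase robot travel = 0.5500·0.1200 = 0.0660 m
braking distance = 0.5500²/(2·1.5000) = 0.1008 m
human closes 1.2000·0.4867 = 0.5840 m
margins: 0.0600+0.0400+0.0300 = 0.1300 m
S_min ≈ 0.0660+0.1008+0.5840+0.1300  ⇒  S_min = 1057/1200 m

S_min = 1057/1200 m = 0.8808 m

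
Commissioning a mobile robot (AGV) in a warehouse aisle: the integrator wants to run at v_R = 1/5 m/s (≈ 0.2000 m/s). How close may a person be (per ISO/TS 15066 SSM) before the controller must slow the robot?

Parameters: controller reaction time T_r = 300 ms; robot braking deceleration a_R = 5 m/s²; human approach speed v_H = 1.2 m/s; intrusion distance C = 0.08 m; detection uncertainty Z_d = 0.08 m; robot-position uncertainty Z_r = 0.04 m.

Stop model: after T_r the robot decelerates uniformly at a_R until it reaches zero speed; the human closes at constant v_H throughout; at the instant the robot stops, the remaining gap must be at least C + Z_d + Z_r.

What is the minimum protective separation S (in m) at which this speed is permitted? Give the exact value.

S_min = 84/125 m = 0.6720 m

stop time T_s = (1/5)/5 = 0.0400 s
robot covers v_R·T_r = 0.2000·0.3000 = 0.0600 m before braking
robot under decel: 0.2000²/(2·5.0000) = 0.0040 m
human closes 1.2000·0.3400 = 0.4080 m
residual clearance needed = 0.0800+0.0800+0.0400 = 0.2000 m
S_min ≈ 0.0600+0.0040+0.4080+0.2000  ⇒  S_min = 84/125 m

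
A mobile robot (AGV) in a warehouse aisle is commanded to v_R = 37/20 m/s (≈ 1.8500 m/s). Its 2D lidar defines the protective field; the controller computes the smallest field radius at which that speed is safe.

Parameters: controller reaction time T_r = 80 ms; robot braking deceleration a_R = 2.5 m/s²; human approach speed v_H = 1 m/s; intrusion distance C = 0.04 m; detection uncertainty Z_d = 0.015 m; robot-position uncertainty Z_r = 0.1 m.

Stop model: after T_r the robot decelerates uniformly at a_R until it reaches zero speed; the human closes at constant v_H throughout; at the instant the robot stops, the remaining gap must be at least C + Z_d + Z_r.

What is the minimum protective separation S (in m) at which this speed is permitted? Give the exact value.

braking lasts T_s = (37/20)/(5/2) = 0.7400 s
robot in T_r: 1.8500·0.0800 = 0.1480 m
braking distance = 1.8500²/(2·2.5000) = 0.6845 m
person approaches 1.0000·(0.0800+0.7400) = 0.8200 m
margins: 0.0400+0.0150+0.1000 = 0.1550 m
S_min ≈ 0.1480+0.6845+0.8200+0.1550  ⇒  S_min = 723/400 m

S_min = 723/400 m = 1.8075 m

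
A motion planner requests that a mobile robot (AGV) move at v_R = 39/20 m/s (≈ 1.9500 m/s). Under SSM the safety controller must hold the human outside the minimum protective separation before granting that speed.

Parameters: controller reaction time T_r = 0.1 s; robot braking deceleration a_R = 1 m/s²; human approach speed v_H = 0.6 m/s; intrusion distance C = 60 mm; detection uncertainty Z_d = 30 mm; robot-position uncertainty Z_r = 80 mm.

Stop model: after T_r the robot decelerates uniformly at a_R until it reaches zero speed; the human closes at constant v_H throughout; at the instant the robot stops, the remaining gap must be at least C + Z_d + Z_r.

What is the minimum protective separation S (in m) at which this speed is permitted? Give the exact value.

T_s = v_R/a_R = (39/20)/1 = 1.9500 s
robot in T_r: 1.9500·0.1000 = 0.1950 m
braking distance = 1.9500²/(2·1.0000) = 1.9013 m
person approaches 0.6000·(0.1000+1.9500) = 1.2300 m
margins: 0.0600+0.0300+0.0800 = 0.1700 m
S_min ≈ 0.1950+1.9013+1.2300+0.1700  ⇒  S_min = 2797/800 m

S_min = 2797/800 m = 3.4962 m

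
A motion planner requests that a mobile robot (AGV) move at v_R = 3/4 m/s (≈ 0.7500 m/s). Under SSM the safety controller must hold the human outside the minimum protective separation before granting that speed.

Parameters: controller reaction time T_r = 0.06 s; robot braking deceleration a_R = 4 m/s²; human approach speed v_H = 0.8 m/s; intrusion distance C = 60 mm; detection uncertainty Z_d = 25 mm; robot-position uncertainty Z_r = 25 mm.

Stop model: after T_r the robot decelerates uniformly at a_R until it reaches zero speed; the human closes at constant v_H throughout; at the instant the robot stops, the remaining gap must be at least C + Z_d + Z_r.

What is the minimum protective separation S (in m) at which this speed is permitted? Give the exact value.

stop time T_s = (3/4)/4 = 0.1875 s
reaction-phase robot travel = 0.7500·0.0600 = 0.0450 m
braking distance = 0.7500²/(2·4.0000) = 0.0703 m
human over T_r+T_s: 0.8000·(0.0600+0.1875) = 0.1980 m
C+Z_d+Z_r = 0.0600+0.0250+0.0250 = 0.1100 m
S_min ≈ 0.0450+0.0703+0.1980+0.1100  ⇒  S_min = 6773/16000 m

S_min = 6773/16000 m = 0.4233 m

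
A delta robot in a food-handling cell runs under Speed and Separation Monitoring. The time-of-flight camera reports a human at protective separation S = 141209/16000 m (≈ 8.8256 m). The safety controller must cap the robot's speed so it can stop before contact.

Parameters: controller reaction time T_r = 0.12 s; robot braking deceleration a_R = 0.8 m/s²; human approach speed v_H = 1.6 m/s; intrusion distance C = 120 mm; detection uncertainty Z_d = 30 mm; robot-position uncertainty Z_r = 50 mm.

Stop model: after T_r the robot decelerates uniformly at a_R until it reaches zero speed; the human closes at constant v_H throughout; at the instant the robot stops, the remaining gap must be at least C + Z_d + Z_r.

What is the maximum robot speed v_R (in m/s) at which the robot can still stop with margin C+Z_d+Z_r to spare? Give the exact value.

collect terms ⇒ (5/8)·v_R² + (53/25)·v_R + (-134937/16000) = 0
  disc = (53/25)² − 4·(5/8)·(-134937/16000) = 4092529/160000 ; √disc = 2023/400
  v_R = (−(53/25) + 2023/400) / (2·(5/8)) = 47/20 m/s
check:
stop time T_s = (47/20)/(4/5) = 2.9375 s
robot covers v_R·T_r = 2.3500·0.1200 = 0.2820 m before braking
robot under decel: 2.3500²/(2·0.8000) = 3.4516 m
human closes 1.6000·3.0575 = 4.8920 m
C+Z_d+Z_r = 0.1200+0.0300+0.0500 = 0.2000 m
sum ≈ 0.2820+3.4516+4.8920+0.2000 ≈ 8.8256 m = S ✓

v_R_max = 47/20 m/s = 2.3500 m/s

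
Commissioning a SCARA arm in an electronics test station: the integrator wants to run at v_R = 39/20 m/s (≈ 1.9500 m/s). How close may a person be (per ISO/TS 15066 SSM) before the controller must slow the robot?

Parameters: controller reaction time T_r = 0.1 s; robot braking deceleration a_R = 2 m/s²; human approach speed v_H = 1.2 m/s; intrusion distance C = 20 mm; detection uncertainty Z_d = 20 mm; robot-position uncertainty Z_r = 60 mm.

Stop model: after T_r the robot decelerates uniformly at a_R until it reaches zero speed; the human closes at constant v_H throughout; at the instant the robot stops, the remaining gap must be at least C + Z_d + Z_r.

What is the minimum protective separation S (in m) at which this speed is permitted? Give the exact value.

stop time T_s = (39/20)/2 = 0.9750 s
robot in T_r: 1.9500·0.1000 = 0.1950 m
braking distance = 1.9500²/(2·2.0000) = 0.9506 m
human closes 1.2000·1.0750 = 1.2900 m
residual clearance needed = 0.0200+0.0200+0.0600 = 0.1000 m
S_min ≈ 0.1950+0.9506+1.2900+0.1000  ⇒  S_min = 4057/1600 m

S_min = 4057/1600 m = 2.5356 m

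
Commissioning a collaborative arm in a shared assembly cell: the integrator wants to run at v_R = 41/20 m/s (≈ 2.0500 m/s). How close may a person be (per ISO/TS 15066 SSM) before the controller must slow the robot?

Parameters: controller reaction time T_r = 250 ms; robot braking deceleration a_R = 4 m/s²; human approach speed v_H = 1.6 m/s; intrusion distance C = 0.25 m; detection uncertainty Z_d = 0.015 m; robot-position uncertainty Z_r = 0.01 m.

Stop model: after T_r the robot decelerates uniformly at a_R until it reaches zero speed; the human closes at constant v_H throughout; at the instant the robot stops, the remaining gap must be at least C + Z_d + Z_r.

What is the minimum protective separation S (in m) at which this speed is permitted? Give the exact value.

S_min = 1621/640 m = 2.5328 m

braking lasts T_s = (41/20)/4 = 0.5125 s
robot covers v_R·T_r = 2.0500·0.2500 = 0.5125 m before braking
robot covers 2.0500·0.5125 − ½·4.0000·0.5125² = 0.5253 m while stopping
person approaches 1.6000·(0.2500+0.5125) = 1.2200 m
residual clearance needed = 0.2500+0.0150+0.0100 = 0.2750 m
S_min ≈ 0.5125+0.5253+1.2200+0.2750  ⇒  S_min = 1621/640 m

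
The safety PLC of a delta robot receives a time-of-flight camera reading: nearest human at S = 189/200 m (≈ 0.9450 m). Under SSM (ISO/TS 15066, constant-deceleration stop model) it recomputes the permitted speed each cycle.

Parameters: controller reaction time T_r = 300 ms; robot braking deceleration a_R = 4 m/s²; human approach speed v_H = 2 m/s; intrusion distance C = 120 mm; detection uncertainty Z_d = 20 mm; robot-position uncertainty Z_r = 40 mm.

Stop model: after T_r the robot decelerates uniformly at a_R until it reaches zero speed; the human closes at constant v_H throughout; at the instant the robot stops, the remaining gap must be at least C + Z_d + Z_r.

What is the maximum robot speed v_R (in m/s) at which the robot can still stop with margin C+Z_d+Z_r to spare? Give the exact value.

v_R_max = 1/5 m/s = 0.2000 m/s

at the boundary: (1/8)·v² + (4/5)·v + (-33/200) = 0
  disc = (4/5)² − 4·(1/8)·(-33/200) = 289/400 ; √disc = 17/20
  v_R = (−(4/5) + 17/20) / (2·(1/8)) = 1/5 m/s
check:
stop time T_s = (1/5)/4 = 0.0500 s
robot in T_r: 0.2000·0.3000 = 0.0600 m
robot under decel: 0.2000²/(2·4.0000) = 0.0050 m
person approaches 2.0000·(0.3000+0.0500) = 0.7000 m
C+Z_d+Z_r = 0.1200+0.0200+0.0400 = 0.1800 m
sum ≈ 0.0600+0.0050+0.7000+0.1800 ≈ 0.9450 m = S ✓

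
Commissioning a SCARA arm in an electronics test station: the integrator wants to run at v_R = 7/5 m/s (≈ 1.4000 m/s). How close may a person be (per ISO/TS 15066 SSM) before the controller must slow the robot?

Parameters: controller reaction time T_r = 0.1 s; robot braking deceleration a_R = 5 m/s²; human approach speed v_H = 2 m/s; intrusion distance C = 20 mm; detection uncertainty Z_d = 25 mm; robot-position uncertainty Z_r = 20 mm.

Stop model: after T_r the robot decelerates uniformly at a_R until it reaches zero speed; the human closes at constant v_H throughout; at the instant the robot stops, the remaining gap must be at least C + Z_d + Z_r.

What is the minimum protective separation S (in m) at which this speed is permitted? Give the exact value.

S_min = 1161/1000 m = 1.1610 m

T_s = v_R/a_R = (7/5)/5 = 0.2800 s
reaction-phase robot travel = 1.4000·0.1000 = 0.1400 m
robot under decel: 1.4000²/(2·5.0000) = 0.1960 m
person approaches 2.0000·(0.1000+0.2800) = 0.7600 m
margins: 0.0200+0.0250+0.0200 = 0.0650 m
S_min ≈ 0.1400+0.1960+0.7600+0.0650  ⇒  S_min = 1161/1000 m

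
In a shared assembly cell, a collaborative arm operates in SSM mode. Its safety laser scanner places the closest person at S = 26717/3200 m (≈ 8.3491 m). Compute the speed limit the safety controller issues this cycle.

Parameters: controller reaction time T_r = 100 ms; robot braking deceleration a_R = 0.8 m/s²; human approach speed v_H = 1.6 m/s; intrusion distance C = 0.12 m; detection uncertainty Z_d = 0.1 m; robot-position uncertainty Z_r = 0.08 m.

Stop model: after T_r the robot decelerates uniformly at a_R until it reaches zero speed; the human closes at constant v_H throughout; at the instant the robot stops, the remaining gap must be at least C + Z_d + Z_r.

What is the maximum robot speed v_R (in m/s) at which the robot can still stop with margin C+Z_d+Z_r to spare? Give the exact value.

quadratic (5/8)·v² + (21/10)·v + (-5049/640) = 0
  disc = (21/10)² − 4·(5/8)·(-5049/640) = 154449/6400 ; √disc = 393/80
  v_R = (−(21/10) + 393/80) / (2·(5/8)) = 9/4 m/s
check:
T_s = v_R/a_R = (9/4)/(4/5) = 2.8125 s
reaction-phase robot travel = 2.2500·0.1000 = 0.2250 m
braking distance = 2.2500²/(2·0.8000) = 3.1641 m
human closes 1.6000·2.9125 = 4.6600 m
residual clearance needed = 0.1200+0.1000+0.0800 = 0.3000 m
sum ≈ 0.2250+3.1641+4.6600+0.3000 ≈ 8.3491 m = S ✓

v_R_max = 9/4 m/s = 2.2500 m/s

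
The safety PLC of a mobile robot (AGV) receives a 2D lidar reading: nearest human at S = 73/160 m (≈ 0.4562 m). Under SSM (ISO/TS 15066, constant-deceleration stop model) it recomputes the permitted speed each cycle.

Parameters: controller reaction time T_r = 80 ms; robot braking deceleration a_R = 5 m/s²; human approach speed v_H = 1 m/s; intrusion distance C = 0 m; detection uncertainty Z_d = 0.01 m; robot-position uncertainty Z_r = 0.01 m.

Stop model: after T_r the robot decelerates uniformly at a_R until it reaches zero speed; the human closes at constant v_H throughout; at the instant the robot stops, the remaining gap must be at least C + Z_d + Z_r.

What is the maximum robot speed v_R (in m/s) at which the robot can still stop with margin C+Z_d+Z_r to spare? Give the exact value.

collect terms ⇒ (1/10)·v_R² + (7/25)·v_R + (-57/160) = 0
  disc = (7/25)² − 4·(1/10)·(-57/160) = 2209/10000 ; √disc = 47/100
  v_R = (−(7/25) + 47/100) / (2·(1/10)) = 19/20 m/s
check:
T_s = v_R/a_R = (19/20)/5 = 0.1900 s
robot covers v_R·T_r = 0.9500·0.0800 = 0.0760 m before braking
braking distance = 0.9500²/(2·5.0000) = 0.0902 m
human closes 1.0000·0.2700 = 0.2700 m
C+Z_d+Z_r = 0.0000+0.0100+0.0100 = 0.0200 m
sum ≈ 0.0760+0.0902+0.2700+0.0200 ≈ 0.4562 m = S ✓

v_R_max = 19/20 m/s = 0.9500 m/s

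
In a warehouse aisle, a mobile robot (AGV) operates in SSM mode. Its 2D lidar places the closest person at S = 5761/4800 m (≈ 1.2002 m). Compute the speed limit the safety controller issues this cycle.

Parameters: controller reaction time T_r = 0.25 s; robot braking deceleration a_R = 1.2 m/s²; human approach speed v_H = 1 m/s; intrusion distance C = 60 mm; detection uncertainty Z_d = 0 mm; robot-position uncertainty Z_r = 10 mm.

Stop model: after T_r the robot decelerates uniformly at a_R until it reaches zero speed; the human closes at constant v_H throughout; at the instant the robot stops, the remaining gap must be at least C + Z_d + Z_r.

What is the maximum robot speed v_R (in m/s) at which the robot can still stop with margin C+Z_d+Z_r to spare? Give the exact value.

collect terms ⇒ (5/12)·v_R² + (13/12)·v_R + (-169/192) = 0
  disc = (13/12)² − 4·(5/12)·(-169/192) = 169/64 ; √disc = 13/8
  v_R = (−(13/12) + 13/8) / (2·(5/12)) = 13/20 m/s
check:
braking lasts T_s = (13/20)/(6/5) = 0.5417 s
robot in T_r: 0.6500·0.2500 = 0.1625 m
robot under decel: 0.6500²/(2·1.2000) = 0.1760 m
human over T_r+T_s: 1.0000·(0.2500+0.5417) = 0.7917 m
residual clearance needed = 0.0600+0.0000+0.0100 = 0.0700 m
sum ≈ 0.1625+0.1760+0.7917+0.0700 ≈ 1.2002 m = S ✓

v_R_max = 13/20 m/s = 0.6500 m/s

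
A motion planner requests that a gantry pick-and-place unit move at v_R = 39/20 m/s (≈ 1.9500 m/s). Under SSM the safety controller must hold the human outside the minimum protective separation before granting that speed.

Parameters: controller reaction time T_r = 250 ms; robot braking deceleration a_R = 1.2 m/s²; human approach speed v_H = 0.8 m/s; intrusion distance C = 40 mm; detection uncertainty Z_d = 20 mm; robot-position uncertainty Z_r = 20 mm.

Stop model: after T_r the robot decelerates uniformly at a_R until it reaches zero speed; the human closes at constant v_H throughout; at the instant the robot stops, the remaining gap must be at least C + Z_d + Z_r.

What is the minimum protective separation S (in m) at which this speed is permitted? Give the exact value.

S_min = 5843/1600 m = 3.6519 m

T_s = v_R/a_R = (39/20)/(6/5) = 1.6250 s
reaction-phase robot travel = 1.9500·0.2500 = 0.4875 m
robot under decel: 1.9500²/(2·1.2000) = 1.5844 m
person approaches 0.8000·(0.2500+1.6250) = 1.5000 m
residual clearance needed = 0.0400+0.0200+0.0200 = 0.0800 m
S_min ≈ 0.4875+1.5844+1.5000+0.0800  ⇒  S_min = 5843/1600 m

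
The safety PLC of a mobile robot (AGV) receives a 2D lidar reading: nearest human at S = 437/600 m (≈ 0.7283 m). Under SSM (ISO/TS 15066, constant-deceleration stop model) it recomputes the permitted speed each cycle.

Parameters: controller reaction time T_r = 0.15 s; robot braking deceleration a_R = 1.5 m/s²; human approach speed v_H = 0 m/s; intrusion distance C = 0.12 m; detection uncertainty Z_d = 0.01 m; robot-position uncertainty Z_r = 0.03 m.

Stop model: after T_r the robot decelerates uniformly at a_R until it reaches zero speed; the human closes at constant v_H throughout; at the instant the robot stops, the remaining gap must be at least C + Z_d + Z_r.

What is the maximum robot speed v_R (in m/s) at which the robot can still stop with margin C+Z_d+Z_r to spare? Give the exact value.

v_R_max = 11/10 m/s = 1.1000 m/s

collect terms ⇒ (1/3)·v_R² + (3/20)·v_R + (-341/600) = 0
  disc = (3/20)² − 4·(1/3)·(-341/600) = 2809/3600 ; √disc = 53/60
  v_R = (−(3/20) + 53/60) / (2·(1/3)) = 11/10 m/s
check:
stop time T_s = (11/10)/(3/2) = 0.7333 s
robot in T_r: 1.1000·0.1500 = 0.1650 m
braking distance = 1.1000²/(2·1.5000) = 0.4033 m
human closes 0.0000·0.8833 = 0.0000 m
margins: 0.1200+0.0100+0.0300 = 0.1600 m
sum ≈ 0.1650+0.4033+0.0000+0.1600 ≈ 0.7283 m = S ✓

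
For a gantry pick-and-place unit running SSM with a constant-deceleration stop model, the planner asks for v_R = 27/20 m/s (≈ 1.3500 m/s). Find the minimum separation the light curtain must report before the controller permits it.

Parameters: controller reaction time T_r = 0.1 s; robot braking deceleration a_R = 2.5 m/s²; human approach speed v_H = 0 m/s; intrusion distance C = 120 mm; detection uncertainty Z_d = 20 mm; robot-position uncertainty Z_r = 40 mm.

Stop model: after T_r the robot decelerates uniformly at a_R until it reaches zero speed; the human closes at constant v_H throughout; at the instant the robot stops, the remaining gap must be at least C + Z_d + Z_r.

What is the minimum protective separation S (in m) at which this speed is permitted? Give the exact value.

S_min = 1359/2000 m = 0.6795 m

T_s = v_R/a_R = (27/20)/(5/2) = 0.5400 s
robot in T_r: 1.3500·0.1000 = 0.1350 m
robot under decel: 1.3500²/(2·2.5000) = 0.3645 m
person approaches 0.0000·(0.1000+0.5400) = 0.0000 m
C+Z_d+Z_r = 0.1200+0.0200+0.0400 = 0.1800 m
S_min ≈ 0.1350+0.3645+0.0000+0.1800  ⇒  S_min = 1359/2000 m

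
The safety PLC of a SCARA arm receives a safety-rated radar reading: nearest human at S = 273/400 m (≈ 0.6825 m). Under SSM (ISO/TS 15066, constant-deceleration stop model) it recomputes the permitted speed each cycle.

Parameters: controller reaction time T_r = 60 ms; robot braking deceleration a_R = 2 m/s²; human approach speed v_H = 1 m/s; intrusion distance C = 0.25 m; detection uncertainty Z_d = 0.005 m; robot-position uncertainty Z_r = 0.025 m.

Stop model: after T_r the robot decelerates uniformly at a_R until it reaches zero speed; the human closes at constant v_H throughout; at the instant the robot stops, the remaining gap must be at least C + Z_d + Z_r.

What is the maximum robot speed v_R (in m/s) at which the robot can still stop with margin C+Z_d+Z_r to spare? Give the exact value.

quadratic (1/4)·v² + (14/25)·v + (-137/400) = 0
  disc = (14/25)² − 4·(1/4)·(-137/400) = 6561/10000 ; √disc = 81/100
  v_R = (−(14/25) + 81/100) / (2·(1/4)) = 1/2 m/s
check:
stop time T_s = (1/2)/2 = 0.2500 s
robot covers v_R·T_r = 0.5000·0.0600 = 0.0300 m before braking
robot under decel: 0.5000²/(2·2.0000) = 0.0625 m
person approaches 1.0000·(0.0600+0.2500) = 0.3100 m
residual clearance needed = 0.2500+0.0050+0.0250 = 0.2800 m
sum ≈ 0.0300+0.0625+0.3100+0.2800 ≈ 0.6825 m = S ✓

v_R_max = 1/2 m/s = 0.5000 m/s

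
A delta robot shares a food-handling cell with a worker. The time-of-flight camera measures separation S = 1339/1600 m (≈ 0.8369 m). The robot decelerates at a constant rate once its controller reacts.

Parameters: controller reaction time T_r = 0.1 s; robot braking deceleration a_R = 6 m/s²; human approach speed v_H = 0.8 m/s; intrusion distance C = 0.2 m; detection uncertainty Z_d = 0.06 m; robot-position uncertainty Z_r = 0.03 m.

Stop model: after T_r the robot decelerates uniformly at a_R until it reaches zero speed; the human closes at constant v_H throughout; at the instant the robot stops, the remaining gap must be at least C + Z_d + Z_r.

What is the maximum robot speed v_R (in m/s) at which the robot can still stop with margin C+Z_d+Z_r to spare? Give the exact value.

v_R_max = 27/20 m/s = 1.3500 m/s

collect terms ⇒ (1/12)·v_R² + (7/30)·v_R + (-747/1600) = 0
  disc = (7/30)² − 4·(1/12)·(-747/1600) = 121/576 ; √disc = 11/24
  v_R = (−(7/30) + 11/24) / (2·(1/12)) = 27/20 m/s
check:
braking lasts T_s = (27/20)/6 = 0.2250 s
reaction-phase robot travel = 1.3500·0.1000 = 0.1350 m
robot under decel: 1.3500²/(2·6.0000) = 0.1519 m
human closes 0.8000·0.3250 = 0.2600 m
margins: 0.2000+0.0600+0.0300 = 0.2900 m
sum ≈ 0.1350+0.1519+0.2600+0.2900 ≈ 0.8369 m = S ✓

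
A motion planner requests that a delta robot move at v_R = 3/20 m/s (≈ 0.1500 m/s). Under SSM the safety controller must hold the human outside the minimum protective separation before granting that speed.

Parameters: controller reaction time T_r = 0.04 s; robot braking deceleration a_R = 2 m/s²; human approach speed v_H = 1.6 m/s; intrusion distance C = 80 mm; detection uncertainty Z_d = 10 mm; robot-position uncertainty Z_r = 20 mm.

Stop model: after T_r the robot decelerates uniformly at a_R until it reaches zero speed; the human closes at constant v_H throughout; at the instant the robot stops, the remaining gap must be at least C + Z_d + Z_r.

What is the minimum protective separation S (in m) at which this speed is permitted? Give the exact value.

T_s = v_R/a_R = (3/20)/2 = 0.0750 s
robot in T_r: 0.1500·0.0400 = 0.0060 m
robot covers 0.1500·0.0750 − ½·2.0000·0.0750² = 0.0056 m while stopping
human over T_r+T_s: 1.6000·(0.0400+0.0750) = 0.1840 m
residual clearance needed = 0.0800+0.0100+0.0200 = 0.1100 m
S_min ≈ 0.0060+0.0056+0.1840+0.1100  ⇒  S_min = 489/1600 m

S_min = 489/1600 m = 0.3056 m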